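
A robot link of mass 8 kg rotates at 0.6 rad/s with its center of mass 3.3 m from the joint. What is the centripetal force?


F = m * omega^2 * r
= 8 * 0.6^2 * 3.3
= 8 * 0.36 * 3.3
= 9.504 N


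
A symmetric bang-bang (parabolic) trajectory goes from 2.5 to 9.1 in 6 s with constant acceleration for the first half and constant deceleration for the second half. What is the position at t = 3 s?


Symmetric rest-to-rest: each phase covers (pf-p0)/2 in time T/2. 0.5*a*(T/2)^2 = (pf-p0)/2 => a = 4*(pf-p0)/T^2
a = 4*(9.1-2.5)/6^2 = 0.7333
t = 3 is in the acceleration phase (t <= T/2).
p = p0 + 0.5*a*t^2 = 2.5 + 0.5*0.7333*3^2
= 5.8


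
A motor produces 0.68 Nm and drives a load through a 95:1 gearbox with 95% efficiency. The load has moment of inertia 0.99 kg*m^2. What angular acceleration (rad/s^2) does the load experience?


tau_out = tau_motor * N * eta
= 0.68 * 95 * 0.95 = 61.37 Nm
alpha = tau_out / I = 61.37 / 0.99
= 61.9899 rad/s^2


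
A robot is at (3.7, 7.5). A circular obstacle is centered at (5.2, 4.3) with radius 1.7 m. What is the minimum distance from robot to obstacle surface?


center_dist = sqrt((3.7-5.2)^2 + (7.5-4.3)^2)
= sqrt(2.25 + 10.24)
= 3.5341
min_dist = center_dist - radius = 3.5341 - 1.7 = 1.8341 m


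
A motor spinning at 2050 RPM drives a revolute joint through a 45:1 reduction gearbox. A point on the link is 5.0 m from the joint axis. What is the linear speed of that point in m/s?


omega_motor = 2050 * 2*pi/60 = 214.6755 rad/s
omega_joint = omega_motor / 45 = 4.7706 rad/s
v = omega_joint * r = 4.7706 * 5.0
= 23.8528 m/s


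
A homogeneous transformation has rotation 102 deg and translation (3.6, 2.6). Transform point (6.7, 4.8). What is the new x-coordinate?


x' = cos(theta)*px - sin(theta)*py + tx
= -0.2079*6.7 - 0.9781*4.8 + 3.6
= -2.4881


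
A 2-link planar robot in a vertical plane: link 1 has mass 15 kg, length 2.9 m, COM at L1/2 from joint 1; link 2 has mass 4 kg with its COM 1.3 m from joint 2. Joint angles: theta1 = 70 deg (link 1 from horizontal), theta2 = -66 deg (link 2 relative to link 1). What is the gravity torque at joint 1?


Horizontal distance from joint 1 to link-1 COM:
  x_c1 = (L1/2)*cos(t1) = 1.45 * 0.342 = 0.4959 m
Horizontal distance from joint 1 to link-2 COM:
  x_c2 = L1*cos(t1) + Lc2*cos(t1+t2)
       = 2.9*0.342 + 1.3*0.9976 = 2.2887 m
tau1 = m1*g*x_c1 + m2*g*x_c2
     = 15*9.81*0.4959 + 4*9.81*2.2887
     = 72.976 + 89.8083
     = 162.7842 Nm


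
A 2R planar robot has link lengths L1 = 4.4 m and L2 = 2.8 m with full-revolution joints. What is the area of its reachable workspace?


r_max = L1 + L2 = 7.2 m
r_min = |L1 - L2| = 1.6 m
Area = pi*(r_max^2 - r_min^2)
= pi*(51.84 - 2.56)
= pi * 49.28
= 154.8177 m^2


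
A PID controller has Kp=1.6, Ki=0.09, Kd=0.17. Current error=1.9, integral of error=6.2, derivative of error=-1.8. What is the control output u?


u = Kp*e + Ki*int(e) + Kd*de/dt
= 1.6*1.9 + 0.09*6.2 + 0.17*(-1.8)
= 3.04 + 0.558 + -0.306
= 3.292


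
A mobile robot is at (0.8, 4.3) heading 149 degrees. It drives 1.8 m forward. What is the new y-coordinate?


y_new = y0 + d*sin(theta)
= 4.3 + 1.8*sin(149)
= 4.3 + 0.9271
= 5.2271


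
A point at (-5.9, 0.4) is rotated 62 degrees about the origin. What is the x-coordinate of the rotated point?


x' = x*cos(theta) - y*sin(theta)
cos(62 deg) = 0.4695, sin(62 deg) = 0.8829
x' = -5.9 * 0.4695 - 0.4 * 0.8829
= -2.7699 - 0.3532
= -3.1231


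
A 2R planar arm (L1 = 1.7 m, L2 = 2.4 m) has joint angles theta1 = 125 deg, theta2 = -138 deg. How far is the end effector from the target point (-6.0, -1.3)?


End effector via forward kinematics:
x = L1*cos(t1) + L2*cos(t1+t2) = 1.3634
y = L1*sin(t1) + L2*sin(t1+t2) = 0.8527
Distance to target:
d = sqrt((-6.0 - 1.3634)^2 + (-1.3 - 0.8527)^2)
= sqrt(54.2198 + 4.634)
= 7.6716 m


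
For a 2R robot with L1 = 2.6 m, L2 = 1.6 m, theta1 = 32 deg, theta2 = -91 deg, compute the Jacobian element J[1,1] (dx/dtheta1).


J[1,1] = -L1*sin(t1) - L2*sin(t1+t2)
= -2.6*sin(32) - 1.6*sin(-59)
= -0.0063


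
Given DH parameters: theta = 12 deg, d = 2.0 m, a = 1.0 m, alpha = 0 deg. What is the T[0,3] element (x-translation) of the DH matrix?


T[0,3] = a * cos(theta)
= 1.0 * cos(12 deg)
= 1.0 * 0.9781
= 0.9781


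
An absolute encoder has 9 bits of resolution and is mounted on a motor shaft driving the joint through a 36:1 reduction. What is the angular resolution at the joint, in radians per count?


counts = 2^9 = 512
effective counts at joint = 512 * 36 = 18432
resolution = 2*pi / 18432
= 3.4088e-04 rad/count


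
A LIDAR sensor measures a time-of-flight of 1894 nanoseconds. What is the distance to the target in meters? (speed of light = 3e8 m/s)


tof = 1894 ns = 1.894e-06 s
dist = c * tof / 2
= 3e8 * 1.894e-06 / 2
= 284.1 m


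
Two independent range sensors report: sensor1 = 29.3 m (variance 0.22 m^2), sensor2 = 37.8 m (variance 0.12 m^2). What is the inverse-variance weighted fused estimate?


w1 = (1/var1) / (1/var1 + 1/var2)
   = 4.5455 / (4.5455 + 8.3333) = 0.3529
w2 = 1 - w1 = 0.6471
fused = w1*s1 + w2*s2 = 10.3412 + 24.4588
= 34.8 m


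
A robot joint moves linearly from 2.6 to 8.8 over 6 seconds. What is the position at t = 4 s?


s = t/T = 4/6 = 0.6667
p(t) = p0 + (pf-p0)*s
= 2.6 + (8.8 - 2.6) * 0.6667
= 6.7333


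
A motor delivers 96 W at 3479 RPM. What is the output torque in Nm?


omega = 3479 * 2*pi/60 = 364.32 rad/s
tau = P / omega = 96 / 364.32
= 0.2635 Nm


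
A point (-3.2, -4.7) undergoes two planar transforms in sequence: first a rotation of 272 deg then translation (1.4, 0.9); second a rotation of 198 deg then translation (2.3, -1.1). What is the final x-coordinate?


After transform 1:
x1 = cos(272)*-3.2 - sin(272)*-4.7 + 1.4 = -3.4088
y1 = sin(272)*-3.2 + cos(272)*-4.7 + 0.9 = 3.934
After transform 2:
x2 = cos(198)*-3.4088 - sin(198)*3.934 + 2.3
= 6.7577


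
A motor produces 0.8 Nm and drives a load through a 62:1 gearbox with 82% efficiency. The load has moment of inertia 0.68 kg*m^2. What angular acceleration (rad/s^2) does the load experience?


tau_out = tau_motor * N * eta
= 0.8 * 62 * 0.82 = 40.672 Nm
alpha = tau_out / I = 40.672 / 0.68
= 59.8118 rad/s^2


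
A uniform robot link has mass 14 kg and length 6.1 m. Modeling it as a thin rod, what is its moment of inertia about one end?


I = (1/3) * m * L^2
= (1/3) * 14 * 6.1^2
= 0.333333 * 14 * 37.21
= 173.6467 kg*m^2


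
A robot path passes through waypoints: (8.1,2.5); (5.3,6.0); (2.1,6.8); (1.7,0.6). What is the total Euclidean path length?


Segment lengths:
  seg1 = sqrt((-2.8)^2 + (3.5)^2) = 4.4822
  seg2 = sqrt((-3.2)^2 + (0.8)^2) = 3.2985
  seg3 = sqrt((-0.4)^2 + (-6.2)^2) = 6.2129
Total = 13.9936


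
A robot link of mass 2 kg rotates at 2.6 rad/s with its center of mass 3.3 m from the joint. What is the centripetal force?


F = m * omega^2 * r
= 2 * 2.6^2 * 3.3
= 2 * 6.76 * 3.3
= 44.616 N


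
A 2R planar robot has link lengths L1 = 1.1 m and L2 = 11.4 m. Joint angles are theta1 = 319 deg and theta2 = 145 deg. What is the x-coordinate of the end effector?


Convert angles to radians: theta1 = 5.5676, theta2 = 2.5307
x = L1*cos(theta1) + L2*cos(theta1+theta2)
x = 0.8302 + -2.7579
x = -1.9277


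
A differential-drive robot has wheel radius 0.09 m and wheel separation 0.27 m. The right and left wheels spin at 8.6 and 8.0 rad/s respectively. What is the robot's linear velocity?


vR = r*wR = 0.09*8.6 = 0.774 m/s
vL = r*wL = 0.09*8.0 = 0.72 m/s
v = (vR+vL)/2 = 0.747 m/s
omega = (vR-vL)/L = 0.2 rad/s
linear velocity = 0.747 m/s


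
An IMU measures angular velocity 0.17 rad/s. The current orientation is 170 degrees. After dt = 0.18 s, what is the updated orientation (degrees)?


delta_theta = w * dt = 0.17 * 0.18 = 0.0306 rad
= 1.7533 deg
theta_new = 170 + 1.7533 = 171.7533 deg


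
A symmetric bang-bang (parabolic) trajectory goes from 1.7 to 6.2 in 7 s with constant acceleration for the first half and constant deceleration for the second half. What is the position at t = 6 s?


Symmetric rest-to-rest: each phase covers (pf-p0)/2 in time T/2. 0.5*a*(T/2)^2 = (pf-p0)/2 => a = 4*(pf-p0)/T^2
a = 4*(6.2-1.7)/7^2 = 0.3673
t = 6 is in the deceleration phase (t > T/2).
p = pf - 0.5*a*(T-t)^2 = 6.2 - 0.5*0.3673*1^2
= 6.0163


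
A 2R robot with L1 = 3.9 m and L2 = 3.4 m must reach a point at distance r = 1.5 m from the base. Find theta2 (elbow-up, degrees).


cos(theta2) = (r^2 - L1^2 - L2^2) / (2*L1*L2)
cos(theta2) = (2.25 - 15.21 - 11.56) / 26.52
cos(theta2) = -0.924585
theta2 = 157.6059 degrees


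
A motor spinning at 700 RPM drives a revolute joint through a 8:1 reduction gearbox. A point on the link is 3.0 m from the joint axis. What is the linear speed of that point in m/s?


omega_motor = 700 * 2*pi/60 = 73.3038 rad/s
omega_joint = omega_motor / 8 = 9.163 rad/s
v = omega_joint * r = 9.163 * 3.0
= 27.4889 m/s


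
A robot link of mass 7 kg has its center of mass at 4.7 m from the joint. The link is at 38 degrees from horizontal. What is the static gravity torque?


tau = m*g*L*cos(angle)
= 7 * 9.81 * 4.7 * cos(38 deg)
= 7 * 9.81 * 4.7 * 0.788
= 254.3297 Nm


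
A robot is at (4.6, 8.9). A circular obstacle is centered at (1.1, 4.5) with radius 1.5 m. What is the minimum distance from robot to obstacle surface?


center_dist = sqrt((4.6-1.1)^2 + (8.9-4.5)^2)
= sqrt(12.25 + 19.36)
= 5.6223
min_dist = center_dist - radius = 5.6223 - 1.5 = 4.1223 m


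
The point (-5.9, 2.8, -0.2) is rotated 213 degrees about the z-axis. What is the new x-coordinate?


Rotation about z-axis: x' = x*cos(theta) - y*sin(theta)
= -5.9 * -0.8387 - 2.8 * -0.5446
= 6.4731


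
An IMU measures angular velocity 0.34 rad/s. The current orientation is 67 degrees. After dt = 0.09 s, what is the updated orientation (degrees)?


delta_theta = w * dt = 0.34 * 0.09 = 0.0306 rad
= 1.7533 deg
theta_new = 67 + 1.7533 = 68.7533 deg


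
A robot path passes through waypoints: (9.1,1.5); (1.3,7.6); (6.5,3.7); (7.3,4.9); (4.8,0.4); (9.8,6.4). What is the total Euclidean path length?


Segment lengths:
  seg1 = sqrt((-7.8)^2 + (6.1)^2) = 9.902
  seg2 = sqrt((5.2)^2 + (-3.9)^2) = 6.5
  seg3 = sqrt((0.8)^2 + (1.2)^2) = 1.4422
  seg4 = sqrt((-2.5)^2 + (-4.5)^2) = 5.1478
  seg5 = sqrt((5.0)^2 + (6.0)^2) = 7.8102
Total = 30.8023


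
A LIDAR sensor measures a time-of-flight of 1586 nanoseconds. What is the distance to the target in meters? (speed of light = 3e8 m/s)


tof = 1586 ns = 1.586e-06 s
dist = c * tof / 2
= 3e8 * 1.586e-06 / 2
= 237.9 m


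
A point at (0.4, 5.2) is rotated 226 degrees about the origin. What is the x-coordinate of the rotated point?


x' = x*cos(theta) - y*sin(theta)
cos(226 deg) = -0.6947, sin(226 deg) = -0.7193
x' = 0.4 * -0.6947 - 5.2 * -0.7193
= -0.2779 - -3.7406
= 3.4627


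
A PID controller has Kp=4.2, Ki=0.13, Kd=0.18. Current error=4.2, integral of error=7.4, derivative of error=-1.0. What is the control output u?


u = Kp*e + Ki*int(e) + Kd*de/dt
= 4.2*4.2 + 0.13*7.4 + 0.18*(-1.0)
= 17.64 + 0.962 + -0.18
= 18.422


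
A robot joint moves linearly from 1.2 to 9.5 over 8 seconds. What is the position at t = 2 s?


s = t/T = 2/8 = 0.25
p(t) = p0 + (pf-p0)*s
= 1.2 + (9.5 - 1.2) * 0.25
= 3.275


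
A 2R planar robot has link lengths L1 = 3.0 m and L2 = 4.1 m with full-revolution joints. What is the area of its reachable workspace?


r_max = L1 + L2 = 7.1 m
r_min = |L1 - L2| = 1.1 m
Area = pi*(r_max^2 - r_min^2)
= pi*(50.41 - 1.21)
= pi * 49.2
= 154.5664 m^2


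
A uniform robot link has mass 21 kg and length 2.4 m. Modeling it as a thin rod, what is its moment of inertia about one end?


I = (1/3) * m * L^2
= (1/3) * 21 * 2.4^2
= 0.333333 * 21 * 5.76
= 40.32 kg*m^2


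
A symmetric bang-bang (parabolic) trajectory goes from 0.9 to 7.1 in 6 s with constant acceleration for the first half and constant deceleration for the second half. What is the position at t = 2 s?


Symmetric rest-to-rest: each phase covers (pf-p0)/2 in time T/2. 0.5*a*(T/2)^2 = (pf-p0)/2 => a = 4*(pf-p0)/T^2
a = 4*(7.1-0.9)/6^2 = 0.6889
t = 2 is in the acceleration phase (t <= T/2).
p = p0 + 0.5*a*t^2 = 0.9 + 0.5*0.6889*2^2
= 2.2778


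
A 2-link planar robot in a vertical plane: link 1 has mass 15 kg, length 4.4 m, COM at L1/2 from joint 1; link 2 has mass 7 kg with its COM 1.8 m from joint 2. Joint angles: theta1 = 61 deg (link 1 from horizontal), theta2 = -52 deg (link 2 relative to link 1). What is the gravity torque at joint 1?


Horizontal distance from joint 1 to link-1 COM:
  x_c1 = (L1/2)*cos(t1) = 2.2 * 0.4848 = 1.0666 m
Horizontal distance from joint 1 to link-2 COM:
  x_c2 = L1*cos(t1) + Lc2*cos(t1+t2)
       = 4.4*0.4848 + 1.8*0.9877 = 3.911 m
tau1 = m1*g*x_c1 + m2*g*x_c2
     = 15*9.81*1.0666 + 7*9.81*3.911
     = 156.9474 + 268.5685
     = 425.5159 Nm


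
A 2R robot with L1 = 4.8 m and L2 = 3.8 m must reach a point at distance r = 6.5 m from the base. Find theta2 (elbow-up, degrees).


cos(theta2) = (r^2 - L1^2 - L2^2) / (2*L1*L2)
cos(theta2) = (42.25 - 23.04 - 14.44) / 36.48
cos(theta2) = 0.130757
theta2 = 82.4867 degrees


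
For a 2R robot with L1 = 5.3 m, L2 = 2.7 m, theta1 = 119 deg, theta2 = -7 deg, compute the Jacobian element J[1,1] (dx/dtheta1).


J[1,1] = -L1*sin(t1) - L2*sin(t1+t2)
= -5.3*sin(119) - 2.7*sin(112)
= -7.1389


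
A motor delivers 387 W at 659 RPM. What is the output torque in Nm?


omega = 659 * 2*pi/60 = 69.0103 rad/s
tau = P / omega = 387 / 69.0103
= 5.6079 Nm


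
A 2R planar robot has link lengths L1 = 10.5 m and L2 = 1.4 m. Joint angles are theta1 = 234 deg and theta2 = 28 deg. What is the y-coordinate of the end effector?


Convert angles to radians: theta1 = 4.0841, theta2 = 0.4887
y = L1*sin(theta1) + L2*sin(theta1+theta2)
y = -8.4947 + -1.3864
y = -9.8811


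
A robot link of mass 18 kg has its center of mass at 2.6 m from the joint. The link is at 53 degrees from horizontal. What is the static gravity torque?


tau = m*g*L*cos(angle)
= 18 * 9.81 * 2.6 * cos(53 deg)
= 18 * 9.81 * 2.6 * 0.6018
= 276.2981 Nm


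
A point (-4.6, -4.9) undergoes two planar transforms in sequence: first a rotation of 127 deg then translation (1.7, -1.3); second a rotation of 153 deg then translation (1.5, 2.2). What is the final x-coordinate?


After transform 1:
x1 = cos(127)*-4.6 - sin(127)*-4.9 + 1.7 = 8.3817
y1 = sin(127)*-4.6 + cos(127)*-4.9 + -1.3 = -2.0248
After transform 2:
x2 = cos(153)*8.3817 - sin(153)*-2.0248 + 1.5
= -5.0489


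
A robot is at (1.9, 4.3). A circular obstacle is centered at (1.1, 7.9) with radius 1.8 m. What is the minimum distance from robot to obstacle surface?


center_dist = sqrt((1.9-1.1)^2 + (4.3-7.9)^2)
= sqrt(0.64 + 12.96)
= 3.6878
min_dist = center_dist - radius = 3.6878 - 1.8 = 1.8878 m


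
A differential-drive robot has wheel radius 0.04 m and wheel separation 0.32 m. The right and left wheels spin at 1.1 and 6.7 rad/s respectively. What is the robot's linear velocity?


vR = r*wR = 0.04*1.1 = 0.044 m/s
vL = r*wL = 0.04*6.7 = 0.268 m/s
v = (vR+vL)/2 = 0.156 m/s
omega = (vR-vL)/L = -0.7 rad/s
linear velocity = 0.156 m/s


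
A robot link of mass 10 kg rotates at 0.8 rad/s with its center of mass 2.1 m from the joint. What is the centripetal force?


F = m * omega^2 * r
= 10 * 0.8^2 * 2.1
= 10 * 0.64 * 2.1
= 13.44 N


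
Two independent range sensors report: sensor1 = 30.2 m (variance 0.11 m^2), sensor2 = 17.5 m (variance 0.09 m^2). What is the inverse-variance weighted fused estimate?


w1 = (1/var1) / (1/var1 + 1/var2)
   = 9.0909 / (9.0909 + 11.1111) = 0.45
w2 = 1 - w1 = 0.55
fused = w1*s1 + w2*s2 = 13.59 + 9.625
= 23.215 m


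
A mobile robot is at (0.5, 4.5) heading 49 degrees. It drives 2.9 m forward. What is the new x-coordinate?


x_new = x0 + d*cos(theta)
= 0.5 + 2.9*cos(49)
= 0.5 + 1.9026
= 2.4026


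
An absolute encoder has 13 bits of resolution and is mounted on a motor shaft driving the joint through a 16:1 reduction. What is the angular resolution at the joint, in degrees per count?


counts = 2^13 = 8192
effective counts at joint = 8192 * 16 = 131072
resolution = 360 / 131072
= 0.0027 deg/count


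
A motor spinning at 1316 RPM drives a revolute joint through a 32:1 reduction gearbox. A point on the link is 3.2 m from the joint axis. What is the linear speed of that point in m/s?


omega_motor = 1316 * 2*pi/60 = 137.8112 rad/s
omega_joint = omega_motor / 32 = 4.3066 rad/s
v = omega_joint * r = 4.3066 * 3.2
= 13.7811 m/s


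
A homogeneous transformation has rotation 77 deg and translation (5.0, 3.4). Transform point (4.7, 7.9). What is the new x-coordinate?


x' = cos(theta)*px - sin(theta)*py + tx
= 0.225*4.7 - 0.9744*7.9 + 5.0
= -1.6403


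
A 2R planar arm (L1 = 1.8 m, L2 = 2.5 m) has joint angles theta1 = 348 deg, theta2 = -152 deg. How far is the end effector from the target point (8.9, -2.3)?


End effector via forward kinematics:
x = L1*cos(t1) + L2*cos(t1+t2) = -0.6425
y = L1*sin(t1) + L2*sin(t1+t2) = -1.0633
Distance to target:
d = sqrt((8.9 - -0.6425)^2 + (-2.3 - -1.0633)^2)
= sqrt(91.0591 + 1.5293)
= 9.6223 m


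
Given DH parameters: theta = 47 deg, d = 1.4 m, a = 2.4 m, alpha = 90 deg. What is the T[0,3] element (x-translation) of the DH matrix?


T[0,3] = a * cos(theta)
= 2.4 * cos(47 deg)
= 2.4 * 0.682
= 1.6368


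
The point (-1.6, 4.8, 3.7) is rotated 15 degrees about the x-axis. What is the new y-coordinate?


Rotation about x-axis: y' = y*cos(theta) - z*sin(theta)
= 4.8 * 0.9659 - 3.7 * 0.2588
= 3.6788


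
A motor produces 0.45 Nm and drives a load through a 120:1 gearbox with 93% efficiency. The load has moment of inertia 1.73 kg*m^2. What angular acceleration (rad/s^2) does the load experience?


tau_out = tau_motor * N * eta
= 0.45 * 120 * 0.93 = 50.22 Nm
alpha = tau_out / I = 50.22 / 1.73
= 29.0289 rad/s^2


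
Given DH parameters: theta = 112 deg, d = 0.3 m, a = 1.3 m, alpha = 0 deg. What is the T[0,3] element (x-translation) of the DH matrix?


T[0,3] = a * cos(theta)
= 1.3 * cos(112 deg)
= 1.3 * -0.3746
= -0.487


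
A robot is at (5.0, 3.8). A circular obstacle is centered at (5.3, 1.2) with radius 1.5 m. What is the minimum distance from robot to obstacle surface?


center_dist = sqrt((5.0-5.3)^2 + (3.8-1.2)^2)
= sqrt(0.09 + 6.76)
= 2.6173
min_dist = center_dist - radius = 2.6173 - 1.5 = 1.1173 m


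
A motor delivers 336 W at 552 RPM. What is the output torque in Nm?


omega = 552 * 2*pi/60 = 57.8053 rad/s
tau = P / omega = 336 / 57.8053
= 5.8126 Nm


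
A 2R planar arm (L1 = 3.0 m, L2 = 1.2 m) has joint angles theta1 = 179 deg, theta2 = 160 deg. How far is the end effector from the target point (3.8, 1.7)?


End effector via forward kinematics:
x = L1*cos(t1) + L2*cos(t1+t2) = -1.8792
y = L1*sin(t1) + L2*sin(t1+t2) = -0.3777
Distance to target:
d = sqrt((3.8 - -1.8792)^2 + (1.7 - -0.3777)^2)
= sqrt(32.2538 + 4.3168)
= 6.0474 m


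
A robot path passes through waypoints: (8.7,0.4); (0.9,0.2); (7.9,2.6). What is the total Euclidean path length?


Segment lengths:
  seg1 = sqrt((-7.8)^2 + (-0.2)^2) = 7.8026
  seg2 = sqrt((7.0)^2 + (2.4)^2) = 7.4
Total = 15.2026


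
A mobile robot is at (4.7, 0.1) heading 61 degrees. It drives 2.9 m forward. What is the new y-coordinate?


y_new = y0 + d*sin(theta)
= 0.1 + 2.9*sin(61)
= 0.1 + 2.5364
= 2.6364


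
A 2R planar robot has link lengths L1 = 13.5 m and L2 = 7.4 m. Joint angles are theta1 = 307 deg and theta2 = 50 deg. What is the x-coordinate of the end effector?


Convert angles to radians: theta1 = 5.3582, theta2 = 0.8727
x = L1*cos(theta1) + L2*cos(theta1+theta2)
x = 8.1245 + 7.3899
x = 15.5144


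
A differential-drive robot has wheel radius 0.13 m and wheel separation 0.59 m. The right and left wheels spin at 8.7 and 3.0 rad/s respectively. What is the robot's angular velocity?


vR = r*wR = 0.13*8.7 = 1.131 m/s
vL = r*wL = 0.13*3.0 = 0.39 m/s
v = (vR+vL)/2 = 0.7605 m/s
omega = (vR-vL)/L = 1.2559 rad/s
angular velocity = 1.2559 rad/s


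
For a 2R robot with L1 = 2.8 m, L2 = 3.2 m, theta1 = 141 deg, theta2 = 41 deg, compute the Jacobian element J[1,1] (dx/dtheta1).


J[1,1] = -L1*sin(t1) - L2*sin(t1+t2)
= -2.8*sin(141) - 3.2*sin(182)
= -1.6504


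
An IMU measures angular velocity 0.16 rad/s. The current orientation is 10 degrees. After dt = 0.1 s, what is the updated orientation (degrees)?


delta_theta = w * dt = 0.16 * 0.1 = 0.016 rad
= 0.9167 deg
theta_new = 10 + 0.9167 = 10.9167 deg


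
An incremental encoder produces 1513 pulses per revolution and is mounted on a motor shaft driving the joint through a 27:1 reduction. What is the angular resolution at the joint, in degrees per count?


counts per rev = 1513
effective counts at joint = 1513 * 27 = 40851
resolution = 360 / 40851
= 0.0088 deg/count


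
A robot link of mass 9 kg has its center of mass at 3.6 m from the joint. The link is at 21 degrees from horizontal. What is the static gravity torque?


tau = m*g*L*cos(angle)
= 9 * 9.81 * 3.6 * cos(21 deg)
= 9 * 9.81 * 3.6 * 0.9336
= 296.7329 Nm


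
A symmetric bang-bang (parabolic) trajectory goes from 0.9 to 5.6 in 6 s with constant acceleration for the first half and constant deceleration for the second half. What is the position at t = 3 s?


Symmetric rest-to-rest: each phase covers (pf-p0)/2 in time T/2. 0.5*a*(T/2)^2 = (pf-p0)/2 => a = 4*(pf-p0)/T^2
a = 4*(5.6-0.9)/6^2 = 0.5222
t = 3 is in the acceleration phase (t <= T/2).
p = p0 + 0.5*a*t^2 = 0.9 + 0.5*0.5222*3^2
= 3.25


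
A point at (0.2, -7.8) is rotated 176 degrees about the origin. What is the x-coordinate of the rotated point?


x' = x*cos(theta) - y*sin(theta)
cos(176 deg) = -0.9976, sin(176 deg) = 0.0698
x' = 0.2 * -0.9976 - -7.8 * 0.0698
= -0.1995 - -0.5441
= 0.3446


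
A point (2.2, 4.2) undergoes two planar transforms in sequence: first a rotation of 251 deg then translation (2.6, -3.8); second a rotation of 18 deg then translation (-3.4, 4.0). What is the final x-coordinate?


After transform 1:
x1 = cos(251)*2.2 - sin(251)*4.2 + 2.6 = 5.8549
y1 = sin(251)*2.2 + cos(251)*4.2 + -3.8 = -7.2475
After transform 2:
x2 = cos(18)*5.8549 - sin(18)*-7.2475 + -3.4
= 4.408


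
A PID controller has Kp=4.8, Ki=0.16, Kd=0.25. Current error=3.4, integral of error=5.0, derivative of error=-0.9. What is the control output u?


u = Kp*e + Ki*int(e) + Kd*de/dt
= 4.8*3.4 + 0.16*5.0 + 0.25*(-0.9)
= 16.32 + 0.8 + -0.225
= 16.895


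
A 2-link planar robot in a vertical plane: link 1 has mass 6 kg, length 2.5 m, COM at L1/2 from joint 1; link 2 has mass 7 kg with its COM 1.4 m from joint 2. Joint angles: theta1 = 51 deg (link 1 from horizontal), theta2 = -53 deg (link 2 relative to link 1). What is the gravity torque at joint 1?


Horizontal distance from joint 1 to link-1 COM:
  x_c1 = (L1/2)*cos(t1) = 1.25 * 0.6293 = 0.7867 m
Horizontal distance from joint 1 to link-2 COM:
  x_c2 = L1*cos(t1) + Lc2*cos(t1+t2)
       = 2.5*0.6293 + 1.4*0.9994 = 2.9724 m
tau1 = m1*g*x_c1 + m2*g*x_c2
     = 6*9.81*0.7867 + 7*9.81*2.9724
     = 46.3022 + 204.118
     = 250.4203 Nm


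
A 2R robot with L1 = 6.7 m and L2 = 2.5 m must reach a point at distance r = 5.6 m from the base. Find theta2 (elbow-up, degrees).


cos(theta2) = (r^2 - L1^2 - L2^2) / (2*L1*L2)
cos(theta2) = (31.36 - 44.89 - 6.25) / 33.5
cos(theta2) = -0.590448
theta2 = 126.1888 degrees


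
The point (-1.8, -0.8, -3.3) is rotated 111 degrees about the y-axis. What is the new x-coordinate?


Rotation about y-axis: x' = x*cos(theta) + z*sin(theta)
= -1.8 * -0.3584 + -3.3 * 0.9336
= -2.4358


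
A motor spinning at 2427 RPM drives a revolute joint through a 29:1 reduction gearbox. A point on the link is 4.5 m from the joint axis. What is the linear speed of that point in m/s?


omega_motor = 2427 * 2*pi/60 = 254.1548 rad/s
omega_joint = omega_motor / 29 = 8.764 rad/s
v = omega_joint * r = 8.764 * 4.5
= 39.4378 m/s


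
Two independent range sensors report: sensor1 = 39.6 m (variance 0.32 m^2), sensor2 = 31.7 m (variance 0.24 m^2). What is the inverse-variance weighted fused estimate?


w1 = (1/var1) / (1/var1 + 1/var2)
   = 3.125 / (3.125 + 4.1667) = 0.4286
w2 = 1 - w1 = 0.5714
fused = w1*s1 + w2*s2 = 16.9714 + 18.1143
= 35.0857 m


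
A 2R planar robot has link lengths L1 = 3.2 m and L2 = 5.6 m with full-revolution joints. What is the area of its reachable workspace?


r_max = L1 + L2 = 8.8 m
r_min = |L1 - L2| = 2.4 m
Area = pi*(r_max^2 - r_min^2)
= pi*(77.44 - 5.76)
= pi * 71.68
= 225.1894 m^2


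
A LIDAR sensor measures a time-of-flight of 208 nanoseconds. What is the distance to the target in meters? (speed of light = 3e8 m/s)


tof = 208 ns = 2.08e-07 s
dist = c * tof / 2
= 3e8 * 2.08e-07 / 2
= 31.2 m


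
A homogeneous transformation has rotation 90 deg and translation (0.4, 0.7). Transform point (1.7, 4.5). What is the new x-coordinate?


x' = cos(theta)*px - sin(theta)*py + tx
= 0.0*1.7 - 1.0*4.5 + 0.4
= -4.1


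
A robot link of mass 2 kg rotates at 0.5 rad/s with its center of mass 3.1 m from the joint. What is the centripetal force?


F = m * omega^2 * r
= 2 * 0.5^2 * 3.1
= 2 * 0.25 * 3.1
= 1.55 N


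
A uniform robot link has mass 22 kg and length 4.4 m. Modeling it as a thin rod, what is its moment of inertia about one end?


I = (1/3) * m * L^2
= (1/3) * 22 * 4.4^2
= 0.333333 * 22 * 19.36
= 141.9733 kg*m^2


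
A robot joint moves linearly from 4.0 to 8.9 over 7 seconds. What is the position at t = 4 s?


s = t/T = 4/7 = 0.5714
p(t) = p0 + (pf-p0)*s
= 4.0 + (8.9 - 4.0) * 0.5714
= 6.8


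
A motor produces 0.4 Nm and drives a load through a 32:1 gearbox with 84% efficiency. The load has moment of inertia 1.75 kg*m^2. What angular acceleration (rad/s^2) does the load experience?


tau_out = tau_motor * N * eta
= 0.4 * 32 * 0.84 = 10.752 Nm
alpha = tau_out / I = 10.752 / 1.75
= 6.144 rad/s^2


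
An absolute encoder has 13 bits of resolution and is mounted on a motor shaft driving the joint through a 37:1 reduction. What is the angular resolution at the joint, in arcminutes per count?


counts = 2^13 = 8192
effective counts at joint = 8192 * 37 = 303104
resolution = 360*60 / 303104
= 0.0713 arcmin/count


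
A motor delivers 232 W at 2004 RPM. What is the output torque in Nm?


omega = 2004 * 2*pi/60 = 209.8584 rad/s
tau = P / omega = 232 / 209.8584
= 1.1055 Nm


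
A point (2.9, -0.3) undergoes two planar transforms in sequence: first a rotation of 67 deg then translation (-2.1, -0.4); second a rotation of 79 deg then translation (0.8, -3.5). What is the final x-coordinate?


After transform 1:
x1 = cos(67)*2.9 - sin(67)*-0.3 + -2.1 = -0.6907
y1 = sin(67)*2.9 + cos(67)*-0.3 + -0.4 = 2.1522
After transform 2:
x2 = cos(79)*-0.6907 - sin(79)*2.1522 + 0.8
= -1.4445


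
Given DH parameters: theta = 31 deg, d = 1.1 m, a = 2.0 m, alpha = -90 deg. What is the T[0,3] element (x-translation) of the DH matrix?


T[0,3] = a * cos(theta)
= 2.0 * cos(31 deg)
= 2.0 * 0.8572
= 1.7143


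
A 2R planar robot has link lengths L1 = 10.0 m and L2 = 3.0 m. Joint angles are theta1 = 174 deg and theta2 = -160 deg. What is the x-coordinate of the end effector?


Convert angles to radians: theta1 = 3.0369, theta2 = -2.7925
x = L1*cos(theta1) + L2*cos(theta1+theta2)
x = -9.9452 + 2.9109
x = -7.0343


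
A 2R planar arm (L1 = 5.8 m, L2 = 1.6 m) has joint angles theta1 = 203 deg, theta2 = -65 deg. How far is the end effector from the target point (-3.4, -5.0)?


End effector via forward kinematics:
x = L1*cos(t1) + L2*cos(t1+t2) = -6.528
y = L1*sin(t1) + L2*sin(t1+t2) = -1.1956
Distance to target:
d = sqrt((-3.4 - -6.528)^2 + (-5.0 - -1.1956)^2)
= sqrt(9.7841 + 14.4732)
= 4.9252 m


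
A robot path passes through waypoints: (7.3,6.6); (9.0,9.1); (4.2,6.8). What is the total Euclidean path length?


Segment lengths:
  seg1 = sqrt((1.7)^2 + (2.5)^2) = 3.0232
  seg2 = sqrt((-4.8)^2 + (-2.3)^2) = 5.3226
Total = 8.3458


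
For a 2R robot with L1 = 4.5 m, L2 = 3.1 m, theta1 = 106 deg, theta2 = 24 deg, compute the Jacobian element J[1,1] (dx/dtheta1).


J[1,1] = -L1*sin(t1) - L2*sin(t1+t2)
= -4.5*sin(106) - 3.1*sin(130)
= -6.7004


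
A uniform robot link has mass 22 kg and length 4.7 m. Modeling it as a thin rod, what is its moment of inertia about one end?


I = (1/3) * m * L^2
= (1/3) * 22 * 4.7^2
= 0.333333 * 22 * 22.09
= 161.9933 kg*m^2


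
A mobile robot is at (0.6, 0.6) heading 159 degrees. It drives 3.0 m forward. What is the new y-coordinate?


y_new = y0 + d*sin(theta)
= 0.6 + 3.0*sin(159)
= 0.6 + 1.0751
= 1.6751


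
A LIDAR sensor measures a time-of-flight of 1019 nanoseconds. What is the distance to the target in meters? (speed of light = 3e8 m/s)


tof = 1019 ns = 1.019e-06 s
dist = c * tof / 2
= 3e8 * 1.019e-06 / 2
= 152.85 m


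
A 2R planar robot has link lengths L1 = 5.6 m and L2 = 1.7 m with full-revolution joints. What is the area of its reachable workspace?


r_max = L1 + L2 = 7.3 m
r_min = |L1 - L2| = 3.9 m
Area = pi*(r_max^2 - r_min^2)
= pi*(53.29 - 15.21)
= pi * 38.08
= 119.6318 m^2


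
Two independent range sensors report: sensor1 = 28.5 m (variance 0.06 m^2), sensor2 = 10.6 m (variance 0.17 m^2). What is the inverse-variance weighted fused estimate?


w1 = (1/var1) / (1/var1 + 1/var2)
   = 16.6667 / (16.6667 + 5.8824) = 0.7391
w2 = 1 - w1 = 0.2609
fused = w1*s1 + w2*s2 = 21.0652 + 2.7652
= 23.8304 m


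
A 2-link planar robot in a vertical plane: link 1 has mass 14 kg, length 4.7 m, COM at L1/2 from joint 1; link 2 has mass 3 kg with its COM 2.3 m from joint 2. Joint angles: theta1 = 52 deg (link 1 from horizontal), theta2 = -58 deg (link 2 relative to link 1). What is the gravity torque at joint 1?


Horizontal distance from joint 1 to link-1 COM:
  x_c1 = (L1/2)*cos(t1) = 2.35 * 0.6157 = 1.4468 m
Horizontal distance from joint 1 to link-2 COM:
  x_c2 = L1*cos(t1) + Lc2*cos(t1+t2)
       = 4.7*0.6157 + 2.3*0.9945 = 5.181 m
tau1 = m1*g*x_c1 + m2*g*x_c2
     = 14*9.81*1.4468 + 3*9.81*5.181
     = 198.7041 + 152.4771
     = 351.1812 Nm


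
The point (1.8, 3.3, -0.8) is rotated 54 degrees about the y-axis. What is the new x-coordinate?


Rotation about y-axis: x' = x*cos(theta) + z*sin(theta)
= 1.8 * 0.5878 + -0.8 * 0.809
= 0.4108


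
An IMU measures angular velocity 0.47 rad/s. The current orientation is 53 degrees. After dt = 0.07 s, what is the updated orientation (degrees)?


delta_theta = w * dt = 0.47 * 0.07 = 0.0329 rad
= 1.885 deg
theta_new = 53 + 1.885 = 54.885 deg


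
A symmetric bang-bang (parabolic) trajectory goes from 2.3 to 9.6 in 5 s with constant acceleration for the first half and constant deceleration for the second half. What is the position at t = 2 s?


Symmetric rest-to-rest: each phase covers (pf-p0)/2 in time T/2. 0.5*a*(T/2)^2 = (pf-p0)/2 => a = 4*(pf-p0)/T^2
a = 4*(9.6-2.3)/5^2 = 1.168
t = 2 is in the acceleration phase (t <= T/2).
p = p0 + 0.5*a*t^2 = 2.3 + 0.5*1.168*2^2
= 4.636


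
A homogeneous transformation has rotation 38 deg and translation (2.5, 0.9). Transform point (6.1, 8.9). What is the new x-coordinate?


x' = cos(theta)*px - sin(theta)*py + tx
= 0.788*6.1 - 0.6157*8.9 + 2.5
= 1.8275


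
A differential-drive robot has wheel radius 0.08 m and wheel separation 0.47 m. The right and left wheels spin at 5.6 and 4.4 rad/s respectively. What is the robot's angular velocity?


vR = r*wR = 0.08*5.6 = 0.448 m/s
vL = r*wL = 0.08*4.4 = 0.352 m/s
v = (vR+vL)/2 = 0.4 m/s
omega = (vR-vL)/L = 0.2043 rad/s
angular velocity = 0.2043 rad/s


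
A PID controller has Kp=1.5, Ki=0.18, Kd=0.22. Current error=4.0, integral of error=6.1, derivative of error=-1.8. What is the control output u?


u = Kp*e + Ki*int(e) + Kd*de/dt
= 1.5*4.0 + 0.18*6.1 + 0.22*(-1.8)
= 6.0 + 1.098 + -0.396
= 6.702


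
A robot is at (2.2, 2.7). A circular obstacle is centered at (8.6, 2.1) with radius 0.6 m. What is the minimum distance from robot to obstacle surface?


center_dist = sqrt((2.2-8.6)^2 + (2.7-2.1)^2)
= sqrt(40.96 + 0.36)
= 6.4281
min_dist = center_dist - radius = 6.4281 - 0.6 = 5.8281 m


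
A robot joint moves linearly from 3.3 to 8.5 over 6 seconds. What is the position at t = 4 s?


s = t/T = 4/6 = 0.6667
p(t) = p0 + (pf-p0)*s
= 3.3 + (8.5 - 3.3) * 0.6667
= 6.7667


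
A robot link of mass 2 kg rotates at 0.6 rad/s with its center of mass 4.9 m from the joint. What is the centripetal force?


F = m * omega^2 * r
= 2 * 0.6^2 * 4.9
= 2 * 0.36 * 4.9
= 3.528 N


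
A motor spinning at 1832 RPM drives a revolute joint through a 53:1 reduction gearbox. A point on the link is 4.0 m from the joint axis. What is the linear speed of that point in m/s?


omega_motor = 1832 * 2*pi/60 = 191.8466 rad/s
omega_joint = omega_motor / 53 = 3.6197 rad/s
v = omega_joint * r = 3.6197 * 4.0
= 14.479 m/s


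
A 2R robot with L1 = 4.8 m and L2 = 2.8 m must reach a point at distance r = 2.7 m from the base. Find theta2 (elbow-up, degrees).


cos(theta2) = (r^2 - L1^2 - L2^2) / (2*L1*L2)
cos(theta2) = (7.29 - 23.04 - 7.84) / 26.88
cos(theta2) = -0.877604
theta2 = 151.3547 degrees


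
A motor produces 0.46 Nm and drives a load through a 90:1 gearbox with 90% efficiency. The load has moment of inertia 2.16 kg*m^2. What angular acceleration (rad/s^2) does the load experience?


tau_out = tau_motor * N * eta
= 0.46 * 90 * 0.9 = 37.26 Nm
alpha = tau_out / I = 37.26 / 2.16
= 17.25 rad/s^2


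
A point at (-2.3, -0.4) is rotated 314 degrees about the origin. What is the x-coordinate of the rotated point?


x' = x*cos(theta) - y*sin(theta)
cos(314 deg) = 0.6947, sin(314 deg) = -0.7193
x' = -2.3 * 0.6947 - -0.4 * -0.7193
= -1.5977 - 0.2877
= -1.8855


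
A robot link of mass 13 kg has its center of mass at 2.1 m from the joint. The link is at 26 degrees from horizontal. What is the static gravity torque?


tau = m*g*L*cos(angle)
= 13 * 9.81 * 2.1 * cos(26 deg)
= 13 * 9.81 * 2.1 * 0.8988
= 240.7087 Nm


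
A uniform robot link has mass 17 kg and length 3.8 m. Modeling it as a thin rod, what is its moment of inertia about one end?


I = (1/3) * m * L^2
= (1/3) * 17 * 3.8^2
= 0.333333 * 17 * 14.44
= 81.8267 kg*m^2


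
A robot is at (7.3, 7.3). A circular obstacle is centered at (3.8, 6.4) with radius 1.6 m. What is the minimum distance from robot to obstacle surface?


center_dist = sqrt((7.3-3.8)^2 + (7.3-6.4)^2)
= sqrt(12.25 + 0.81)
= 3.6139
min_dist = center_dist - radius = 3.6139 - 1.6 = 2.0139 m


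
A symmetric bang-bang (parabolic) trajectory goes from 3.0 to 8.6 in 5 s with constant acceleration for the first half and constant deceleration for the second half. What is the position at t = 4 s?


Symmetric rest-to-rest: each phase covers (pf-p0)/2 in time T/2. 0.5*a*(T/2)^2 = (pf-p0)/2 => a = 4*(pf-p0)/T^2
a = 4*(8.6-3.0)/5^2 = 0.896
t = 4 is in the deceleration phase (t > T/2).
p = pf - 0.5*a*(T-t)^2 = 8.6 - 0.5*0.896*1^2
= 8.152


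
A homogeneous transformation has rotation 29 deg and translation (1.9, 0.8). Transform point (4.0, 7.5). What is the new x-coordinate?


x' = cos(theta)*px - sin(theta)*py + tx
= 0.8746*4.0 - 0.4848*7.5 + 1.9
= 1.7624


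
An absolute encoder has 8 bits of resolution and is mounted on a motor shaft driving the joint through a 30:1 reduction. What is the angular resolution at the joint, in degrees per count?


counts = 2^8 = 256
effective counts at joint = 256 * 30 = 7680
resolution = 360 / 7680
= 0.0469 deg/count


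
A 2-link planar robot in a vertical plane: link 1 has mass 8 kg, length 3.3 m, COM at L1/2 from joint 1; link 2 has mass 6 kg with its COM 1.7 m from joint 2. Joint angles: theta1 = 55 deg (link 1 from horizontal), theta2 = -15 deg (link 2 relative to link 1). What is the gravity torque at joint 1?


Horizontal distance from joint 1 to link-1 COM:
  x_c1 = (L1/2)*cos(t1) = 1.65 * 0.5736 = 0.9464 m
Horizontal distance from joint 1 to link-2 COM:
  x_c2 = L1*cos(t1) + Lc2*cos(t1+t2)
       = 3.3*0.5736 + 1.7*0.766 = 3.1951 m
tau1 = m1*g*x_c1 + m2*g*x_c2
     = 8*9.81*0.9464 + 6*9.81*3.1951
     = 74.2736 + 188.0623
     = 262.3358 Nm


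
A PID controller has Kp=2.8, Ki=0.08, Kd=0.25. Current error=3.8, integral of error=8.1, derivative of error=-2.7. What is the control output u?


u = Kp*e + Ki*int(e) + Kd*de/dt
= 2.8*3.8 + 0.08*8.1 + 0.25*(-2.7)
= 10.64 + 0.648 + -0.675
= 10.613


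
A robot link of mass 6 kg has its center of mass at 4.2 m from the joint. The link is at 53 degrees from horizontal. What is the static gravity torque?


tau = m*g*L*cos(angle)
= 6 * 9.81 * 4.2 * cos(53 deg)
= 6 * 9.81 * 4.2 * 0.6018
= 148.7759 Nm


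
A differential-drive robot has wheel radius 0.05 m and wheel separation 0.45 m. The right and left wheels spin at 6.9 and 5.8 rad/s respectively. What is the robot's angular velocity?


vR = r*wR = 0.05*6.9 = 0.345 m/s
vL = r*wL = 0.05*5.8 = 0.29 m/s
v = (vR+vL)/2 = 0.3175 m/s
omega = (vR-vL)/L = 0.1222 rad/s
angular velocity = 0.1222 rad/s


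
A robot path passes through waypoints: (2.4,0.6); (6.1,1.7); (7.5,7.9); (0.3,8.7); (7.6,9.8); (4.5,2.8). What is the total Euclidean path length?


Segment lengths:
  seg1 = sqrt((3.7)^2 + (1.1)^2) = 3.8601
  seg2 = sqrt((1.4)^2 + (6.2)^2) = 6.3561
  seg3 = sqrt((-7.2)^2 + (0.8)^2) = 7.2443
  seg4 = sqrt((7.3)^2 + (1.1)^2) = 7.3824
  seg5 = sqrt((-3.1)^2 + (-7.0)^2) = 7.6557
Total = 32.4986


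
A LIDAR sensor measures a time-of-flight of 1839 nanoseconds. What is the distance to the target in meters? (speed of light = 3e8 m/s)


tof = 1839 ns = 1.839e-06 s
dist = c * tof / 2
= 3e8 * 1.839e-06 / 2
= 275.85 m


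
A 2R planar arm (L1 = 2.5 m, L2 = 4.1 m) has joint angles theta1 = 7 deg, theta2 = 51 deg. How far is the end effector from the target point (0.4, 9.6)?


End effector via forward kinematics:
x = L1*cos(t1) + L2*cos(t1+t2) = 4.654
y = L1*sin(t1) + L2*sin(t1+t2) = 3.7817
Distance to target:
d = sqrt((0.4 - 4.654)^2 + (9.6 - 3.7817)^2)
= sqrt(18.0968 + 33.853)
= 7.2076 m


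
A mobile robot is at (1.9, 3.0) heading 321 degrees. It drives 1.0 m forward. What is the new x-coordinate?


x_new = x0 + d*cos(theta)
= 1.9 + 1.0*cos(321)
= 1.9 + 0.7771
= 2.6771


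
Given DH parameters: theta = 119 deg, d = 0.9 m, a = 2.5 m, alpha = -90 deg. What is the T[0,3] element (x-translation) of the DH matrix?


T[0,3] = a * cos(theta)
= 2.5 * cos(119 deg)
= 2.5 * -0.4848
= -1.212


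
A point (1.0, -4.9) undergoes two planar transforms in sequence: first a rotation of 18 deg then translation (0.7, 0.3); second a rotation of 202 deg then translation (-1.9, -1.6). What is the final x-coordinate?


After transform 1:
x1 = cos(18)*1.0 - sin(18)*-4.9 + 0.7 = 3.1652
y1 = sin(18)*1.0 + cos(18)*-4.9 + 0.3 = -4.0512
After transform 2:
x2 = cos(202)*3.1652 - sin(202)*-4.0512 + -1.9
= -6.3524


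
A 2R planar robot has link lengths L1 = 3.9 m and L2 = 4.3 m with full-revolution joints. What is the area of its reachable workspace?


r_max = L1 + L2 = 8.2 m
r_min = |L1 - L2| = 0.4 m
Area = pi*(r_max^2 - r_min^2)
= pi*(67.24 - 0.16)
= pi * 67.08
= 210.738 m^2


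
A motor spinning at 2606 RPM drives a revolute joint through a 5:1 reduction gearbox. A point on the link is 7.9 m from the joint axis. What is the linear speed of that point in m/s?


omega_motor = 2606 * 2*pi/60 = 272.8997 rad/s
omega_joint = omega_motor / 5 = 54.5799 rad/s
v = omega_joint * r = 54.5799 * 7.9
= 431.1815 m/s


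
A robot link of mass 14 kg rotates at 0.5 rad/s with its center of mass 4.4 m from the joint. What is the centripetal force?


F = m * omega^2 * r
= 14 * 0.5^2 * 4.4
= 14 * 0.25 * 4.4
= 15.4 N


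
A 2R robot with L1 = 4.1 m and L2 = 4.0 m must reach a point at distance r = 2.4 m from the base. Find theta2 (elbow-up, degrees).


cos(theta2) = (r^2 - L1^2 - L2^2) / (2*L1*L2)
cos(theta2) = (5.76 - 16.81 - 16.0) / 32.8
cos(theta2) = -0.824695
theta2 = 145.5576 degrees
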